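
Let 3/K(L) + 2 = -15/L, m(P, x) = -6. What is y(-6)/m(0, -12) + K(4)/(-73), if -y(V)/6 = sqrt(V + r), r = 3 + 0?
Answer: 12/1679 + I*sqrt(3) ≈ 0.0071471 + 1.732*I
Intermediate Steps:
r = 3
K(L) = 3/(-2 - 15/L)
y(V) = -6*sqrt(3 + V) (y(V) = -6*sqrt(V + 3) = -6*sqrt(3 + V))
y(-6)/m(0, -12) + K(4)/(-73) = -6*sqrt(3 - 6)/(-6) - 3*4/(15 + 2*4)/(-73) = -6*I*sqrt(3)*(-1/6) - 3*4/(15 + 8)*(-1/73) = -6*I*sqrt(3)*(-1/6) - 3*4/23*(-1/73) = -6*I*sqrt(3)*(-1/6) - 3*4*1/23*(-1/73) = I*sqrt(3) - 12/23*(-1/73) = I*sqrt(3) + 12/1679 = 12/1679 + I*sqrt(3)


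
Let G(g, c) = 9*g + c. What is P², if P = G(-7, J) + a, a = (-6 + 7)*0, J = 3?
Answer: 3600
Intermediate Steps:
G(g, c) = c + 9*g
a = 0 (a = 1*0 = 0)
P = -60 (P = (3 + 9*(-7)) + 0 = (3 - 63) + 0 = -60 + 0 = -60)
P² = (-60)² = 3600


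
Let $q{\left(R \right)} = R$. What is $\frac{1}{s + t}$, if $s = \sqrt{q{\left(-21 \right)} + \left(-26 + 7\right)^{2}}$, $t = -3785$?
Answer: $- \frac{757}{2865177} - \frac{2 \sqrt{85}}{14325885} \approx -0.00026549$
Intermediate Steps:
$s = 2 \sqrt{85}$ ($s = \sqrt{-21 + \left(-26 + 7\right)^{2}} = \sqrt{-21 + \left(-19\right)^{2}} = \sqrt{-21 + 361} = \sqrt{340} = 2 \sqrt{85} \approx 18.439$)
$\frac{1}{s + t} = \frac{1}{2 \sqrt{85} - 3785} = \frac{1}{-3785 + 2 \sqrt{85}}$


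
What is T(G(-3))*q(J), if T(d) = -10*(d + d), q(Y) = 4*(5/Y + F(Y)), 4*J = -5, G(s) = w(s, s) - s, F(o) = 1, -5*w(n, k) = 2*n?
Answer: 1008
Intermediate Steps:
w(n, k) = -2*n/5
G(s) = -7*s/5 (G(s) = -2*s/5 - s = -7*s/5)
J = -5/4 (J = (1/4)*(-5) = -5/4 ≈ -1.2500)
q(Y) = 4 + 20/Y (q(Y) = 4*(5/Y + 1) = 4*(1 + 5/Y) = 4 + 20/Y)
T(d) = -20*d
T(G(-3))*q(J) = (-(-28)*(-3))*(4 + 20/(-5/4)) = (-20*21/5)*(4 + 20*(-4/5)) = -84*(4 - 16) = -84*(-12) = 1008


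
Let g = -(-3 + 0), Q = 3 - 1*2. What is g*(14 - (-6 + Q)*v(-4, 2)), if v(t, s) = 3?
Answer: 87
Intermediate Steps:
Q = 1 (Q = 3 - 2 = 1)
g = 3 (g = -1*(-3) = 3)
g*(14 - (-6 + Q)*v(-4, 2)) = 3*(14 - (-6 + 1)*3) = 3*(14 - (-5)*3) = 3*(14 - 1*(-15)) = 3*(14 + 15) = 3*29 = 87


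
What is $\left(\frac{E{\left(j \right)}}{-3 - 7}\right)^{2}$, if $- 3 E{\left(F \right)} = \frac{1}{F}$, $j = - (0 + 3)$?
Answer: $\frac{1}{8100} \approx 0.00012346$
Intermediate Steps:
$j = -3$ ($j = \left(-1\right) 3 = -3$)
$E{\left(F \right)} = - \frac{1}{3 F}$
$\left(\frac{E{\left(j \right)}}{-3 - 7}\right)^{2} = \left(\frac{\left(- \frac{1}{3}\right) \frac{1}{-3}}{-3 - 7}\right)^{2} = \left(\frac{\left(- \frac{1}{3}\right) \left(- \frac{1}{3}\right)}{-10}\right)^{2} = \left(\left(- \frac{1}{10}\right) \frac{1}{9}\right)^{2} = \left(- \frac{1}{90}\right)^{2} = \frac{1}{8100}$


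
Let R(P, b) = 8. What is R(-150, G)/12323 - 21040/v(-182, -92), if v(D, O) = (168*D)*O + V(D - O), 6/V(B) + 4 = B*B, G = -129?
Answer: -958452991208/140321897720937 ≈ -0.0068304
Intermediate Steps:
V(B) = 6/(-4 + B²) (V(B) = 6/(-4 + B*B) = 6/(-4 + B²))
v(D, O) = 6/(-4 + (D - O)²) + 168*D*O (v(D, O) = (168*D)*O + 6/(-4 + (D - O)²) = 168*D*O + 6/(-4 + (D - O)²) = 6/(-4 + (D - O)²) + 168*D*O)
R(-150, G)/12323 - 21040/v(-182, -92) = 8/12323 - 21040*(-4 + (-182 - 1*(-92))²)/(6*(1 + 28*(-182)*(-92)*(-4 + (-182 - 1*(-92))²))) = 8*(1/12323) - 21040*(-4 + (-182 + 92)²)/(6*(1 + 28*(-182)*(-92)*(-4 + (-182 + 92)²))) = 8/12323 - 21040*(-4 + (-90)²)/(6*(1 + 28*(-182)*(-92)*(-4 + (-90)²))) = 8/12323 - 21040*(-4 + 8100)/(6*(1 + 28*(-182)*(-92)*(-4 + 8100))) = 8/12323 - 21040*4048/(3*(1 + 28*(-182)*(-92)*8096)) = 8/12323 - 21040*4048/(3*(1 + 3795663872)) = 8/12323 - 21040/(6*(1/8096)*3795663873) = 8/12323 - 21040/11386991619/4048 = 8/12323 - 21040*4048/11386991619 = 8/12323 - 85169920/11386991619 = -958452991208/140321897720937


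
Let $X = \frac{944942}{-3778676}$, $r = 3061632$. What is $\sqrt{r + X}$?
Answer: $\frac{\sqrt{10928794810832920010}}{1889338} \approx 1749.8$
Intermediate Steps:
$X = - \frac{472471}{1889338}$ ($X = 944942 \left(- \frac{1}{3778676}\right) = - \frac{472471}{1889338} \approx -0.25007$)
$\sqrt{r + X} = \sqrt{3061632 - \frac{472471}{1889338}} = \sqrt{\frac{5784457207145}{1889338}} = \frac{\sqrt{10928794810832920010}}{1889338}$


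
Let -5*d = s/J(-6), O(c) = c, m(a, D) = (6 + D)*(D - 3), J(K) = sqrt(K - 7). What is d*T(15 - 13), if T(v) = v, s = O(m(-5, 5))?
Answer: 44*I*sqrt(13)/65 ≈ 2.4407*I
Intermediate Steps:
J(K) = sqrt(-7 + K)
m(a, D) = (-3 + D)*(6 + D) (m(a, D) = (6 + D)*(-3 + D) = (-3 + D)*(6 + D))
s = 22 (s = -18 + 5**2 + 3*5 = -18 + 25 + 15 = 22)
d = 22*I*sqrt(13)/65 (d = -22/(5*(sqrt(-7 - 6))) = -22/(5*(sqrt(-13))) = -22/(5*(I*sqrt(13))) = -22*(-I*sqrt(13)/13)/5 = -(-22)*I*sqrt(13)/65 = 22*I*sqrt(13)/65 ≈ 1.2203*I)
d*T(15 - 13) = (22*I*sqrt(13)/65)*(15 - 13) = (22*I*sqrt(13)/65)*2 = 44*I*sqrt(13)/65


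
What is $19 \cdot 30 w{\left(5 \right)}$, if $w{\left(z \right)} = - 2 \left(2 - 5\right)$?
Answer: $3420$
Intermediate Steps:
$w{\left(z \right)} = 6$ ($w{\left(z \right)} = \left(-2\right) \left(-3\right) = 6$)
$19 \cdot 30 w{\left(5 \right)} = 19 \cdot 30 \cdot 6 = 570 \cdot 6 = 3420$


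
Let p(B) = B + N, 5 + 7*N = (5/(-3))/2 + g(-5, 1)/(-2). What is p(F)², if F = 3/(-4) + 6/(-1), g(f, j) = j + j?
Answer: 421201/7056 ≈ 59.694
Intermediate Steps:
g(f, j) = 2*j
N = -41/42 (N = -5/7 + ((5/(-3))/2 + (2*1)/(-2))/7 = -5/7 + ((5*(-⅓))*(½) + 2*(-½))/7 = -5/7 + (-5/3*½ - 1)/7 = -5/7 + (-⅚ - 1)/7 = -5/7 + (⅐)*(-11/6) = -5/7 - 11/42 = -41/42 ≈ -0.97619)
F = -27/4 (F = 3*(-¼) + 6*(-1) = -¾ - 6 = -27/4 ≈ -6.7500)
p(B) = -41/42 + B (p(B) = B - 41/42 = -41/42 + B)
p(F)² = (-41/42 - 27/4)² = (-649/84)² = 421201/7056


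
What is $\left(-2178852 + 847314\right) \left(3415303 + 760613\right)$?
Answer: $-5560390838808$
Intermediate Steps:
$\left(-2178852 + 847314\right) \left(3415303 + 760613\right) = \left(-1331538\right) 4175916 = -5560390838808$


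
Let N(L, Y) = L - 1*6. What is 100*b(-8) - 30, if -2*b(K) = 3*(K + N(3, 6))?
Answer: 1620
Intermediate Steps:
N(L, Y) = -6 + L (N(L, Y) = L - 6 = -6 + L)
b(K) = 9/2 - 3*K/2 (b(K) = -3*(K + (-6 + 3))/2 = -3*(K - 3)/2 = -3*(-3 + K)/2 = -(-9 + 3*K)/2 = 9/2 - 3*K/2)
100*b(-8) - 30 = 100*(9/2 - 3/2*(-8)) - 30 = 100*(9/2 + 12) - 30 = 100*(33/2) - 30 = 1650 - 30 = 1620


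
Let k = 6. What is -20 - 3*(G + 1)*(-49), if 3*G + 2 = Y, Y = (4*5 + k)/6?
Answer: 724/3 ≈ 241.33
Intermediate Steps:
Y = 13/3 (Y = (4*5 + 6)/6 = (20 + 6)*(⅙) = 26*(⅙) = 13/3 ≈ 4.3333)
G = 7/9 (G = -⅔ + (⅓)*(13/3) = -⅔ + 13/9 = 7/9 ≈ 0.77778)
-20 - 3*(G + 1)*(-49) = -20 - 3*(7/9 + 1)*(-49) = -20 - 3*16/9*(-49) = -20 - 16/3*(-49) = -20 + 784/3 = 724/3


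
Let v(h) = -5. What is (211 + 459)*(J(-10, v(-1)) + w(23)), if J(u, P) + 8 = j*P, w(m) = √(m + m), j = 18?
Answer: -65660 + 670*√46 ≈ -61116.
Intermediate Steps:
w(m) = √2*√m (w(m) = √(2*m) = √2*√m)
J(u, P) = -8 + 18*P
(211 + 459)*(J(-10, v(-1)) + w(23)) = (211 + 459)*((-8 + 18*(-5)) + √2*√23) = 670*((-8 - 90) + √46) = 670*(-98 + √46) = -65660 + 670*√46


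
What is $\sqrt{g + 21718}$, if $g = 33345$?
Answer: $\sqrt{55063} \approx 234.66$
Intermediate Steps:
$\sqrt{g + 21718} = \sqrt{33345 + 21718} = \sqrt{55063}$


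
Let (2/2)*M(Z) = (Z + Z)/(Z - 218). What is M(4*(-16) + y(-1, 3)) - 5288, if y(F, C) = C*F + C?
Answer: -745544/141 ≈ -5287.5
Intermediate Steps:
y(F, C) = C + C*F
M(Z) = 2*Z/(-218 + Z) (M(Z) = (Z + Z)/(Z - 218) = (2*Z)/(-218 + Z) = 2*Z/(-218 + Z))
M(4*(-16) + y(-1, 3)) - 5288 = 2*(4*(-16) + 3*(1 - 1))/(-218 + (4*(-16) + 3*(1 - 1))) - 5288 = 2*(-64 + 3*0)/(-218 + (-64 + 3*0)) - 5288 = 2*(-64 + 0)/(-218 + (-64 + 0)) - 5288 = 2*(-64)/(-218 - 64) - 5288 = 2*(-64)/(-282) - 5288 = 2*(-64)*(-1/282) - 5288 = 64/141 - 5288 = -745544/141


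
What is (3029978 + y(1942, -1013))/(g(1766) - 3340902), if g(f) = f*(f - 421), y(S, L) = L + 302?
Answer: -3029267/965632 ≈ -3.1371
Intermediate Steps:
y(S, L) = 302 + L
g(f) = f*(-421 + f)
(3029978 + y(1942, -1013))/(g(1766) - 3340902) = (3029978 + (302 - 1013))/(1766*(-421 + 1766) - 3340902) = (3029978 - 711)/(1766*1345 - 3340902) = 3029267/(2375270 - 3340902) = 3029267/(-965632) = 3029267*(-1/965632) = -3029267/965632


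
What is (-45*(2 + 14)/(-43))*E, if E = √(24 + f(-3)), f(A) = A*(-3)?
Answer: 720*√33/43 ≈ 96.188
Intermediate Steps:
f(A) = -3*A
E = √33 (E = √(24 - 3*(-3)) = √(24 + 9) = √33 ≈ 5.7446)
(-45*(2 + 14)/(-43))*E = (-45*(2 + 14)/(-43))*√33 = (-720*(-1)/43)*√33 = (-45*(-16/43))*√33 = 720*√33/43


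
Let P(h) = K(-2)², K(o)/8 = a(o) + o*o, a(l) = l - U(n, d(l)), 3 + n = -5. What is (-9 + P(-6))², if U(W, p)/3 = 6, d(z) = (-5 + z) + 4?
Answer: 268140625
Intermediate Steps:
n = -8 (n = -3 - 5 = -8)
d(z) = -1 + z
U(W, p) = 18 (U(W, p) = 3*6 = 18)
a(l) = -18 + l (a(l) = l - 1*18 = l - 18 = -18 + l)
K(o) = -144 + 8*o + 8*o² (K(o) = 8*((-18 + o) + o*o) = 8*((-18 + o) + o²) = 8*(-18 + o + o²) = -144 + 8*o + 8*o²)
P(h) = 16384 (P(h) = (-144 + 8*(-2) + 8*(-2)²)² = (-144 - 16 + 8*4)² = (-144 - 16 + 32)² = (-128)² = 16384)
(-9 + P(-6))² = (-9 + 16384)² = 16375² = 268140625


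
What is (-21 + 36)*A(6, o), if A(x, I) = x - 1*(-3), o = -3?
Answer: 135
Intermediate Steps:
A(x, I) = 3 + x (A(x, I) = x + 3 = 3 + x)
(-21 + 36)*A(6, o) = (-21 + 36)*(3 + 6) = 15*9 = 135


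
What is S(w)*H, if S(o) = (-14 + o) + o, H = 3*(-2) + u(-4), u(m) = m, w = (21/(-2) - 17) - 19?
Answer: 1070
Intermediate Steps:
w = -93/2 (w = (21*(-½) - 17) - 19 = (-21/2 - 17) - 19 = -55/2 - 19 = -93/2 ≈ -46.500)
H = -10 (H = 3*(-2) - 4 = -6 - 4 = -10)
S(o) = -14 + 2*o
S(w)*H = (-14 + 2*(-93/2))*(-10) = (-14 - 93)*(-10) = -107*(-10) = 1070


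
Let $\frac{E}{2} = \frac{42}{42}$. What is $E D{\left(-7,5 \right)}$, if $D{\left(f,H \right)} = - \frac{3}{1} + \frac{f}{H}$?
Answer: $- \frac{44}{5} \approx -8.8$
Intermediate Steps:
$D{\left(f,H \right)} = -3 + \frac{f}{H}$ ($D{\left(f,H \right)} = \left(-3\right) 1 + \frac{f}{H} = -3 + \frac{f}{H}$)
$E = 2$ ($E = 2 \cdot \frac{42}{42} = 2 \cdot 42 \cdot \frac{1}{42} = 2 \cdot 1 = 2$)
$E D{\left(-7,5 \right)} = 2 \left(-3 - \frac{7}{5}\right) = 2 \left(- \frac{22}{5}\right) = - \frac{44}{5}$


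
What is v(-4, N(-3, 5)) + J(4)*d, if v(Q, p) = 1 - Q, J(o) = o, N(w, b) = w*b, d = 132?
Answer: 533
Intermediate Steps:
N(w, b) = b*w
v(-4, N(-3, 5)) + J(4)*d = (1 - 1*(-4)) + 4*132 = (1 + 4) + 528 = 5 + 528 = 533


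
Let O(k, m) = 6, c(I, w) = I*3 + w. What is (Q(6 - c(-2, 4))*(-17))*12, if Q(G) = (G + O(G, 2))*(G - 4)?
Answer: -11424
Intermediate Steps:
c(I, w) = w + 3*I (c(I, w) = 3*I + w = w + 3*I)
Q(G) = (-4 + G)*(6 + G) (Q(G) = (G + 6)*(G - 4) = (6 + G)*(-4 + G) = (-4 + G)*(6 + G))
(Q(6 - c(-2, 4))*(-17))*12 = ((-24 + (6 - (4 + 3*(-2)))**2 + 2*(6 - (4 + 3*(-2))))*(-17))*12 = ((-24 + (6 - (4 - 6))**2 + 2*(6 - (4 - 6)))*(-17))*12 = ((-24 + (6 - 1*(-2))**2 + 2*(6 - 1*(-2)))*(-17))*12 = ((-24 + (6 + 2)**2 + 2*(6 + 2))*(-17))*12 = ((-24 + 8**2 + 2*8)*(-17))*12 = ((-24 + 64 + 16)*(-17))*12 = (56*(-17))*12 = -952*12 = -11424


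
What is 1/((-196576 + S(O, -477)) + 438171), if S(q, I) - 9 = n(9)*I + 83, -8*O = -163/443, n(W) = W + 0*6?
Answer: 1/237394 ≈ 4.2124e-6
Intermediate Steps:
n(W) = W (n(W) = W + 0 = W)
O = 163/3544 (O = -(-163)/(8*443) = -1/8*(-163/443) = 163/3544 ≈ 0.045993)
S(q, I) = 92 + 9*I (S(q, I) = 9 + (9*I + 83) = 9 + (83 + 9*I) = 92 + 9*I)
1/((-196576 + S(O, -477)) + 438171) = 1/((-196576 + (92 + 9*(-477))) + 438171) = 1/((-196576 + (92 - 4293)) + 438171) = 1/((-196576 - 4201) + 438171) = 1/(-200777 + 438171) = 1/237394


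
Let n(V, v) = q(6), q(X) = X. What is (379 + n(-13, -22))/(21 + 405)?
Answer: 385/426 ≈ 0.90376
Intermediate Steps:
n(V, v) = 6
(379 + n(-13, -22))/(21 + 405) = (379 + 6)/(21 + 405) = 385/426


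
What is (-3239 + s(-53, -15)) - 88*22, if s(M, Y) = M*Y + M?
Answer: -4433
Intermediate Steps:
s(M, Y) = M + M*Y
(-3239 + s(-53, -15)) - 88*22 = (-3239 - 53*(1 - 15)) - 88*22 = (-3239 - 53*(-14)) - 1936 = (-3239 + 742) - 1936 = -2497 - 1936 = -4433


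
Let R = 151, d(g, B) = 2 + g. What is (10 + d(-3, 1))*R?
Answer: 1359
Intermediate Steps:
(10 + d(-3, 1))*R = (10 + (2 - 3))*151 = (10 - 1)*151 = 9*151 = 1359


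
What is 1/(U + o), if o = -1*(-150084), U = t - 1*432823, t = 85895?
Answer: -1/196844 ≈ -5.0802e-6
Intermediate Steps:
U = -346928 (U = 85895 - 1*432823 = 85895 - 432823 = -346928)
o = 150084
1/(U + o) = 1/(-346928 + 150084) = 1/(-196844) = -1/196844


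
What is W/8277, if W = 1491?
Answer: 497/2759 ≈ 0.18014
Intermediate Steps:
W/8277 = 1491/8277 = 1491*(1/8277) = 497/2759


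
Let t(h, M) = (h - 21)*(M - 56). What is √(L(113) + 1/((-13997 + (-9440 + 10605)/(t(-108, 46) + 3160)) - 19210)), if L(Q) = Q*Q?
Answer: √11152939227850901591/29553997 ≈ 113.00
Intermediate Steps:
L(Q) = Q²
t(h, M) = (-56 + M)*(-21 + h) (t(h, M) = (-21 + h)*(-56 + M) = (-56 + M)*(-21 + h))
√(L(113) + 1/((-13997 + (-9440 + 10605)/(t(-108, 46) + 3160)) - 19210)) = √(113² + 1/((-13997 + (-9440 + 10605)/((1176 - 56*(-108) - 21*46 + 46*(-108)) + 3160)) - 19210)) = √(12769 + 1/((-13997 + 1165/((1176 + 6048 - 966 - 4968) + 3160)) - 19210)) = √(12769 + 1/((-13997 + 1165/(1290 + 3160)) - 19210)) = √(12769 + 1/((-13997 + 1165/4450) - 19210)) = √(12769 + 1/((-13997 + 1165*(1/4450)) - 19210)) = √(12769 + 1/((-13997 + 233/890) - 19210)) = √(12769 + 1/(-12457097/890 - 19210)) = √(12769 + 1/(-29553997/890)) = √(12769 - 890/29553997) = √(377374986803/29553997) = √11152939227850901591/29553997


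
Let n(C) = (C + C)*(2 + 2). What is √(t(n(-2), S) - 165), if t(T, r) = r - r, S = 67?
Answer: I*√165 ≈ 12.845*I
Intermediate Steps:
n(C) = 8*C (n(C) = (2*C)*4 = 8*C)
t(T, r) = 0
√(t(n(-2), S) - 165) = √(0 - 165) = √(-165) = I*√165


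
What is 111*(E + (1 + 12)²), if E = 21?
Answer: 21090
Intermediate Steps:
111*(E + (1 + 12)²) = 111*(21 + (1 + 12)²) = 111*(21 + 13²) = 111*(21 + 169) = 111*190 = 21090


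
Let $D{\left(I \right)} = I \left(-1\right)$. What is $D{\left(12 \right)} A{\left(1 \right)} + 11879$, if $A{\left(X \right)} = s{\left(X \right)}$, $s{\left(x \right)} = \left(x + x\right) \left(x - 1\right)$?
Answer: $11879$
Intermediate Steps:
$D{\left(I \right)} = - I$
$s{\left(x \right)} = 2 x \left(-1 + x\right)$
$A{\left(X \right)} = 2 X \left(-1 + X\right)$
$D{\left(12 \right)} A{\left(1 \right)} + 11879 = \left(-1\right) 12 \cdot 2 \cdot 1 \left(-1 + 1\right) + 11879 = - 12 \cdot 2 \cdot 1 \cdot 0 + 11879 = \left(-12\right) 0 + 11879 = 0 + 11879 = 11879$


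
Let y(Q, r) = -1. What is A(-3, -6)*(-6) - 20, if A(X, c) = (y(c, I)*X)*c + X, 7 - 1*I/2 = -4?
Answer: 106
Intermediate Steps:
I = 22 (I = 14 - 2*(-4) = 14 + 8 = 22)
A(X, c) = X - X*c (A(X, c) = (-X)*c + X = -X*c + X = X - X*c)
A(-3, -6)*(-6) - 20 = -3*(1 - 1*(-6))*(-6) - 20 = -3*(1 + 6)*(-6) - 20 = -3*7*(-6) - 20 = -21*(-6) - 20 = 126 - 20 = 106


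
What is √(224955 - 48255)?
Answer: 10*√1767 ≈ 420.36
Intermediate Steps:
√(224955 - 48255) = √176700 = 10*√1767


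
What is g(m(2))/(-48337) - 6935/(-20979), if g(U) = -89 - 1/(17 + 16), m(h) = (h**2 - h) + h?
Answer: 3707933479/11154681153 ≈ 0.33241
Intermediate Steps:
m(h) = h**2
g(U) = -2938/33 (g(U) = -89 - 1/33 = -2938/33)
g(m(2))/(-48337) - 6935/(-20979) = -2938/33/(-48337) - 6935/(-20979) = -2938/33*(-1/48337) - 6935*(-1/20979) = 2938/1595121 + 6935/20979 = 3707933479/11154681153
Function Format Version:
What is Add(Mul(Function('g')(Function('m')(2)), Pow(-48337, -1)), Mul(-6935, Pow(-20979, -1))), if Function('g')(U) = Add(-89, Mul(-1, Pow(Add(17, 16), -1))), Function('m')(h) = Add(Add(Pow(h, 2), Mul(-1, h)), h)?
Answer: Rational(3707933479, 11154681153) ≈ 0.33241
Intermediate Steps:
Function('m')(h) = Pow(h, 2)
Function('g')(U) = Rational(-2938, 33) (Function('g')(U) = Add(-89, Mul(-1, Pow(33, -1))) = Add(-89, Mul(-1, Rational(1, 33))) = Add(-89, Rational(-1, 33)) = Rational(-2938, 33))
Add(Mul(Function('g')(Function('m')(2)), Pow(-48337, -1)), Mul(-6935, Pow(-20979, -1))) = Add(Mul(Rational(-2938, 33), Pow(-48337, -1)), Mul(-6935, Pow(-20979, -1))) = Add(Mul(Rational(-2938, 33), Rational(-1, 48337)), Mul(-6935, Rational(-1, 20979))) = Add(Rational(2938, 1595121), Rational(6935, 20979)) = Rational(3707933479, 11154681153)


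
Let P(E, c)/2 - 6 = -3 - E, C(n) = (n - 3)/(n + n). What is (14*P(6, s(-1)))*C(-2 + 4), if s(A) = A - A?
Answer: 21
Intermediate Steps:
C(n) = (-3 + n)/(2*n) (C(n) = (-3 + n)/((2*n)) = (-3 + n)*(1/(2*n)) = (-3 + n)/(2*n))
s(A) = 0
P(E, c) = 6 - 2*E (P(E, c) = 12 + 2*(-3 - E) = 12 + (-6 - 2*E) = 6 - 2*E)
(14*P(6, s(-1)))*C(-2 + 4) = (14*(6 - 2*6))*((-3 + (-2 + 4))/(2*(-2 + 4))) = (14*(6 - 12))*((1/2)*(-3 + 2)/2) = (14*(-6))*((1/2)*(1/2)*(-1)) = -84*(-1/4) = 21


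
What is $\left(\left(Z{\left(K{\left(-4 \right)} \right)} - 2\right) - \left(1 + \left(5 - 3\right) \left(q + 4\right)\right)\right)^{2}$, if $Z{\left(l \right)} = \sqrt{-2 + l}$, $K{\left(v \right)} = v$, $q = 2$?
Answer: $\left(15 - i \sqrt{6}\right)^{2} \approx 219.0 - 73.485 i$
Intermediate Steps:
$\left(\left(Z{\left(K{\left(-4 \right)} \right)} - 2\right) - \left(1 + \left(5 - 3\right) \left(q + 4\right)\right)\right)^{2} = \left(\left(\sqrt{-2 - 4} - 2\right) - \left(1 + \left(5 - 3\right) \left(2 + 4\right)\right)\right)^{2} = \left(\left(\sqrt{-6} - 2\right) - \left(1 + 2 \cdot 6\right)\right)^{2} = \left(\left(i \sqrt{6} - 2\right) - 13\right)^{2} = \left(\left(-2 + i \sqrt{6}\right) - 13\right)^{2} = \left(-15 + i \sqrt{6}\right)^{2}$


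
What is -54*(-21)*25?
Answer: 28350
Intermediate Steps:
-54*(-21)*25 = 1134*25 = 28350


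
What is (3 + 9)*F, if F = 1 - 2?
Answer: -12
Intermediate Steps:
F = -1
(3 + 9)*F = (3 + 9)*(-1) = 12*(-1) = -12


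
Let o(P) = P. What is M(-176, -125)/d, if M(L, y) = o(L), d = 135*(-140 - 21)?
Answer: 176/21735 ≈ 0.0080975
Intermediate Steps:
d = -21735 (d = 135*(-161) = -21735)
M(L, y) = L
M(-176, -125)/d = -176/(-21735) = -176*(-1/21735) = 176/21735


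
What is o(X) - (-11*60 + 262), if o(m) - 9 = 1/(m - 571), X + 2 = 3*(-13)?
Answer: 249083/612 ≈ 407.00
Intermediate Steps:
X = -41 (X = -2 + 3*(-13) = -2 - 39 = -41)
o(m) = 9 + 1/(-571 + m) (o(m) = 9 + 1/(m - 571) = 9 + 1/(-571 + m))
o(X) - (-11*60 + 262) = (-5138 + 9*(-41))/(-571 - 41) - (-11*60 + 262) = (-5138 - 369)/(-612) - (-660 + 262) = -1/612*(-5507) - 1*(-398) = 5507/612 + 398 = 249083/612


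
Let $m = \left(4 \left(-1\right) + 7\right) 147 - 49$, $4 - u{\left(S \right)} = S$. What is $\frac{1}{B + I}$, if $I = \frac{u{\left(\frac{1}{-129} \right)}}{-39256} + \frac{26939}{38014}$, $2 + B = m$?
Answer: $\frac{96251904168}{37606442670169} \approx 0.0025595$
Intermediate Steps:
$u{\left(S \right)} = 4 - S$
$m = 392$ ($m = \left(-4 + 7\right) 147 - 49 = 3 \cdot 147 - 49 = 441 - 49 = 392$)
$B = 390$ ($B = -2 + 392 = 390$)
$I = \frac{68200044649}{96251904168}$ ($I = \frac{4 - \frac{1}{-129}}{-39256} + \frac{26939}{38014} = \left(4 - - \frac{1}{129}\right) \left(- \frac{1}{39256}\right) + 26939 \cdot \frac{1}{38014} = \left(4 + \frac{1}{129}\right) \left(- \frac{1}{39256}\right) + \frac{26939}{38014} = \frac{517}{129} \left(- \frac{1}{39256}\right) + \frac{26939}{38014} = - \frac{517}{5064024} + \frac{26939}{38014} = \frac{68200044649}{96251904168} \approx 0.70856$)
$\frac{1}{B + I} = \frac{1}{390 + \frac{68200044649}{96251904168}} = \frac{1}{\frac{37606442670169}{96251904168}} = \frac{96251904168}{37606442670169}$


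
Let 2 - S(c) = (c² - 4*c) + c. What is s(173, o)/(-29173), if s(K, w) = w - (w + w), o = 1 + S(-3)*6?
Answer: -95/29173 ≈ -0.0032564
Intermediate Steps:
S(c) = 2 - c² + 3*c (S(c) = 2 - ((c² - 4*c) + c) = 2 - (c² - 3*c) = 2 + (-c² + 3*c) = 2 - c² + 3*c)
o = -95 (o = 1 + (2 - 1*(-3)² + 3*(-3))*6 = 1 + (2 - 1*9 - 9)*6 = 1 + (2 - 9 - 9)*6 = 1 - 16*6 = 1 - 96 = -95)
s(K, w) = -w (s(K, w) = w - 2*w = -w)
s(173, o)/(-29173) = -1*(-95)/(-29173) = 95*(-1/29173) = -95/29173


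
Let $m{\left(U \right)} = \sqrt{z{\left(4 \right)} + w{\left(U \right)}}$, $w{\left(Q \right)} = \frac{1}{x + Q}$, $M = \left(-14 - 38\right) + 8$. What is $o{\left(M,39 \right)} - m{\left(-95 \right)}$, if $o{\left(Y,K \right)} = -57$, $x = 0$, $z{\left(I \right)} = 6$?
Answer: $-57 - \frac{\sqrt{54055}}{95} \approx -59.447$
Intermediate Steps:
$M = -44$ ($M = -52 + 8 = -44$)
$w{\left(Q \right)} = \frac{1}{Q}$ ($w{\left(Q \right)} = \frac{1}{0 + Q} = \frac{1}{Q}$)
$m{\left(U \right)} = \sqrt{6 + \frac{1}{U}}$
$o{\left(M,39 \right)} - m{\left(-95 \right)} = -57 - \sqrt{6 + \frac{1}{-95}} = -57 - \sqrt{6 - \frac{1}{95}} = -57 - \sqrt{\frac{569}{95}} = -57 - \frac{\sqrt{54055}}{95}$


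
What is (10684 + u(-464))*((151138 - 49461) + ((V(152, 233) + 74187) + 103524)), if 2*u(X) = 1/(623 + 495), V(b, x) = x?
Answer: 6679984907925/2236 ≈ 2.9875e+9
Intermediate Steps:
u(X) = 1/2236 (u(X) = 1/(2*(623 + 495)) = (½)/1118 = (½)*(1/1118) = 1/2236)
(10684 + u(-464))*((151138 - 49461) + ((V(152, 233) + 74187) + 103524)) = (10684 + 1/2236)*((151138 - 49461) + ((233 + 74187) + 103524)) = 23889425*(101677 + (74420 + 103524))/2236 = 23889425*(101677 + 177944)/2236 = (23889425/2236)*279621 = 6679984907925/2236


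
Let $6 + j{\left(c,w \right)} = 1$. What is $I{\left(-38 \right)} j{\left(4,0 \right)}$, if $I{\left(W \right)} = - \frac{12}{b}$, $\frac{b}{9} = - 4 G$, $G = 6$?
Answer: $- \frac{5}{18} \approx -0.27778$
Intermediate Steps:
$j{\left(c,w \right)} = -5$ ($j{\left(c,w \right)} = -6 + 1 = -5$)
$b = -216$ ($b = 9 \left(\left(-4\right) 6\right) = 9 \left(-24\right) = -216$)
$I{\left(W \right)} = \frac{1}{18}$ ($I{\left(W \right)} = - \frac{12}{-216} = \left(-12\right) \left(- \frac{1}{216}\right) = \frac{1}{18}$)
$I{\left(-38 \right)} j{\left(4,0 \right)} = \frac{1}{18} \left(-5\right) = - \frac{5}{18}$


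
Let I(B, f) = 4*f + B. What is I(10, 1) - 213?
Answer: -199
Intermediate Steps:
I(B, f) = B + 4*f
I(10, 1) - 213 = (10 + 4*1) - 213 = (10 + 4) - 213 = 14 - 213 = -199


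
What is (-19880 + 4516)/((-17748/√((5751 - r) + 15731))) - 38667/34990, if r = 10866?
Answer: -38667/34990 + 7682*√2654/4437 ≈ 88.089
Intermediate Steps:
(-19880 + 4516)/((-17748/√((5751 - r) + 15731))) - 38667/34990 = (-19880 + 4516)/((-17748/√((5751 - 1*10866) + 15731))) - 38667/34990 = -15364*(-√((5751 - 10866) + 15731)/17748) - 38667*1/34990 = -15364*(-√(-5115 + 15731)/17748) - 38667/34990 = -15364*(-√2654/8874) - 38667/34990 = -(-7682)*√2654/4437 - 38667/34990 = 7682*√2654/4437 - 38667/34990 = -38667/34990 + 7682*√2654/4437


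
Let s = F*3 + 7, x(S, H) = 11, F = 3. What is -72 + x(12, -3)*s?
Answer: 104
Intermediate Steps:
s = 16 (s = 3*3 + 7 = 9 + 7 = 16)
-72 + x(12, -3)*s = -72 + 11*16 = -72 + 176 = 104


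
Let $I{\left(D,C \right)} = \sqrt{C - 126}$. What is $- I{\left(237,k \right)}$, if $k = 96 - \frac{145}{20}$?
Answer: $- \frac{i \sqrt{149}}{2} \approx - 6.1033 i$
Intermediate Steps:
$k = \frac{355}{4}$ ($k = 96 - 145 \cdot \frac{1}{20} = 96 - \frac{29}{4} = \frac{355}{4} \approx 88.75$)
$I{\left(D,C \right)} = \sqrt{-126 + C}$
$- I{\left(237,k \right)} = - \sqrt{-126 + \frac{355}{4}} = - \sqrt{- \frac{149}{4}} = - \frac{i \sqrt{149}}{2}$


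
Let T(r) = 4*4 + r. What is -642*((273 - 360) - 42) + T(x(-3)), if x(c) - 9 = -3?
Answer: 82840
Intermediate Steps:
x(c) = 6 (x(c) = 9 - 3 = 6)
T(r) = 16 + r
-642*((273 - 360) - 42) + T(x(-3)) = -642*((273 - 360) - 42) + (16 + 6) = -642*(-87 - 42) + 22 = -642*(-129) + 22 = 82818 + 22 = 82840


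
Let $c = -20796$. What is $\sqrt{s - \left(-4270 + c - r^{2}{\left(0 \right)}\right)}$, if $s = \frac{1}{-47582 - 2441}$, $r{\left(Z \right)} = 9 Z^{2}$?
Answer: $\frac{9 \sqrt{774353889011}}{50023} \approx 158.32$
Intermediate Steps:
$s = - \frac{1}{50023}$ ($s = \frac{1}{-50023} = - \frac{1}{50023} \approx -1.9991 \cdot 10^{-5}$)
$\sqrt{s - \left(-4270 + c - r^{2}{\left(0 \right)}\right)} = \sqrt{- \frac{1}{50023} + \left(\left(\left(9 \cdot 0^{2}\right)^{2} + 4270\right) - -20796\right)} = \sqrt{- \frac{1}{50023} + \left(\left(\left(9 \cdot 0\right)^{2} + 4270\right) + 20796\right)} = \sqrt{- \frac{1}{50023} + \left(\left(0^{2} + 4270\right) + 20796\right)} = \sqrt{- \frac{1}{50023} + \left(\left(0 + 4270\right) + 20796\right)} = \sqrt{- \frac{1}{50023} + \left(4270 + 20796\right)} = \sqrt{- \frac{1}{50023} + 25066} = \sqrt{\frac{1253876517}{50023}} = \frac{9 \sqrt{774353889011}}{50023}$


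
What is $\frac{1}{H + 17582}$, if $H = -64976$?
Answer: $- \frac{1}{47394} \approx -2.11 \cdot 10^{-5}$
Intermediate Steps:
$\frac{1}{H + 17582} = \frac{1}{-64976 + 17582} = \frac{1}{-47394} = - \frac{1}{47394}$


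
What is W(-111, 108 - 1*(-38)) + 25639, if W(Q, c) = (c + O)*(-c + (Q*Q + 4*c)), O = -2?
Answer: 1862935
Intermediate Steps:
W(Q, c) = (-2 + c)*(Q**2 + 3*c) (W(Q, c) = (c - 2)*(-c + (Q*Q + 4*c)) = (-2 + c)*(-c + (Q**2 + 4*c)) = (-2 + c)*(Q**2 + 3*c))
W(-111, 108 - 1*(-38)) + 25639 = (-6*(108 - 1*(-38)) - 2*(-111)**2 + 3*(108 - 1*(-38))**2 + (108 - 1*(-38))*(-111)**2) + 25639 = (-6*(108 + 38) - 2*12321 + 3*(108 + 38)**2 + (108 + 38)*12321) + 25639 = (-6*146 - 24642 + 3*146**2 + 146*12321) + 25639 = (-876 - 24642 + 3*21316 + 1798866) + 25639 = (-876 - 24642 + 63948 + 1798866) + 25639 = 1837296 + 25639 = 1862935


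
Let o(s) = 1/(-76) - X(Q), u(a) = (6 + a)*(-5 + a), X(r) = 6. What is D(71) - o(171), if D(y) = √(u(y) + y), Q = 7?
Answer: 457/76 + √5153 ≈ 77.798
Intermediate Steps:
u(a) = (-5 + a)*(6 + a)
D(y) = √(-30 + y² + 2*y) (D(y) = √((-30 + y + y²) + y) = √(-30 + y² + 2*y))
o(s) = -457/76 (o(s) = 1/(-76) - 1*6 = -1/76 - 6 = -457/76)
D(71) - o(171) = √(-30 + 71² + 2*71) - 1*(-457/76) = √(-30 + 5041 + 142) + 457/76 = √5153 + 457/76 = 457/76 + √5153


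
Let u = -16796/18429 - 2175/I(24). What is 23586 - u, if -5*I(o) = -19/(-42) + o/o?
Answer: 18098228840/1124169 ≈ 16099.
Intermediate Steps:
I(o) = -61/210 (I(o) = -(-19/(-42) + o/o)/5 = -(-19*(-1/42) + 1)/5 = -(19/42 + 1)/5 = -⅕*61/42 = -61/210)
u = 8416421194/1124169 (u = -16796/18429 - 2175/(-61/210) = -16796*1/18429 - 2175*(-210/61) = -16796/18429 + 456750/61 = 8416421194/1124169 ≈ 7486.8)
23586 - u = 23586 - 1*8416421194/1124169 = 23586 - 8416421194/1124169 = 18098228840/1124169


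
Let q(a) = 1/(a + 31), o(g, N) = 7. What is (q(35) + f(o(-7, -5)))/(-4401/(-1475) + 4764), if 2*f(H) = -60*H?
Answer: -20442025/464065866 ≈ -0.044050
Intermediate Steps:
f(H) = -30*H (f(H) = (-60*H)/2 = -30*H)
q(a) = 1/(31 + a)
(q(35) + f(o(-7, -5)))/(-4401/(-1475) + 4764) = (1/(31 + 35) - 30*7)/(-4401/(-1475) + 4764) = (1/66 - 210)/(-4401*(-1/1475) + 4764) = (1/66 - 210)/(4401/1475 + 4764) = -13859/(66*7031301/1475) = -13859/66*1475/7031301 = -20442025/464065866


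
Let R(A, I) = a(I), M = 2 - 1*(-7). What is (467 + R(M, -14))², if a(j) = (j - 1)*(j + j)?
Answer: 786769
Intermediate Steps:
a(j) = 2*j*(-1 + j) (a(j) = (-1 + j)*(2*j) = 2*j*(-1 + j))
M = 9 (M = 2 + 7 = 9)
R(A, I) = 2*I*(-1 + I)
(467 + R(M, -14))² = (467 + 2*(-14)*(-1 - 14))² = (467 + 2*(-14)*(-15))² = (467 + 420)² = 887² = 786769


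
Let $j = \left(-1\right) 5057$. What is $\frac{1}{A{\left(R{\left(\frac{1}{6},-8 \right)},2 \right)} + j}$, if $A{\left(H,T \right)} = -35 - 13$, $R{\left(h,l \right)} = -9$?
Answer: $- \frac{1}{5105} \approx -0.00019589$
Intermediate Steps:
$A{\left(H,T \right)} = -48$
$j = -5057$
$\frac{1}{A{\left(R{\left(\frac{1}{6},-8 \right)},2 \right)} + j} = \frac{1}{-48 - 5057} = \frac{1}{-5105} = - \frac{1}{5105}$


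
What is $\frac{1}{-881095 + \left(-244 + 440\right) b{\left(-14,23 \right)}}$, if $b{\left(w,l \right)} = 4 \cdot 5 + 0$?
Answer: $- \frac{1}{877175} \approx -1.14 \cdot 10^{-6}$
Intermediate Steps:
$b{\left(w,l \right)} = 20$ ($b{\left(w,l \right)} = 20 + 0 = 20$)
$\frac{1}{-881095 + \left(-244 + 440\right) b{\left(-14,23 \right)}} = \frac{1}{-881095 + \left(-244 + 440\right) 20} = \frac{1}{-881095 + 196 \cdot 20} = \frac{1}{-881095 + 3920} = \frac{1}{-877175} = - \frac{1}{877175}$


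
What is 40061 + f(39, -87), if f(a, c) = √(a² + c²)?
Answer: 40061 + 3*√1010 ≈ 40156.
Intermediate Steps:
40061 + f(39, -87) = 40061 + √(39² + (-87)²) = 40061 + √(1521 + 7569) = 40061 + √9090 = 40061 + 3*√1010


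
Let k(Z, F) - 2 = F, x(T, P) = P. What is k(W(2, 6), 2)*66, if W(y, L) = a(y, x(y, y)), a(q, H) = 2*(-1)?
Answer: 264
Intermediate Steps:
a(q, H) = -2
W(y, L) = -2
k(Z, F) = 2 + F
k(W(2, 6), 2)*66 = (2 + 2)*66 = 4*66 = 264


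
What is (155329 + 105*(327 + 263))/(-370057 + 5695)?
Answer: -217279/364362 ≈ -0.59633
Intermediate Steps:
(155329 + 105*(327 + 263))/(-370057 + 5695) = (155329 + 105*590)/(-364362) = (155329 + 61950)*(-1/364362) = 217279*(-1/364362) = -217279/364362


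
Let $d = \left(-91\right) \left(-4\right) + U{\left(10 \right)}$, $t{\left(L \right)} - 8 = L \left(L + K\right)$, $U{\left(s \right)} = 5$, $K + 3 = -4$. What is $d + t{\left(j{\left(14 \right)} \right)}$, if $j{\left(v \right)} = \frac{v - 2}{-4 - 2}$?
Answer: $395$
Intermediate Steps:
$K = -7$ ($K = -3 - 4 = -7$)
$j{\left(v \right)} = \frac{1}{3} - \frac{v}{6}$ ($j{\left(v \right)} = \frac{-2 + v}{-6} = \left(-2 + v\right) \left(- \frac{1}{6}\right) = \frac{1}{3} - \frac{v}{6}$)
$t{\left(L \right)} = 8 + L \left(-7 + L\right)$ ($t{\left(L \right)} = 8 + L \left(L - 7\right) = 8 + L \left(-7 + L\right)$)
$d = 369$ ($d = \left(-91\right) \left(-4\right) + 5 = 364 + 5 = 369$)
$d + t{\left(j{\left(14 \right)} \right)} = 369 + \left(8 + \left(\frac{1}{3} - \frac{7}{3}\right)^{2} - 7 \left(\frac{1}{3} - \frac{7}{3}\right)\right) = 369 + \left(8 + \left(-2\right)^{2} - -14\right) = 369 + \left(8 + 4 + 14\right) = 369 + 26 = 395$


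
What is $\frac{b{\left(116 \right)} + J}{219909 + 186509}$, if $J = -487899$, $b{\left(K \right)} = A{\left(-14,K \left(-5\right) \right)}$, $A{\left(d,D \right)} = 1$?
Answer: $- \frac{243949}{203209} \approx -1.2005$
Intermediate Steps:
$b{\left(K \right)} = 1$
$\frac{b{\left(116 \right)} + J}{219909 + 186509} = \frac{1 - 487899}{219909 + 186509} = - \frac{487898}{406418} = \left(-487898\right) \frac{1}{406418} = - \frac{243949}{203209}$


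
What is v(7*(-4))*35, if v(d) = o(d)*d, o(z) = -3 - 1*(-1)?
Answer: 1960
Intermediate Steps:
o(z) = -2 (o(z) = -3 + 1 = -2)
v(d) = -2*d
v(7*(-4))*35 = -14*(-4)*35 = -2*(-28)*35 = 56*35 = 1960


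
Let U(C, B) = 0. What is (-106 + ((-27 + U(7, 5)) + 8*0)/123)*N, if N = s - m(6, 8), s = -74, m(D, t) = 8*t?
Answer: 600990/41 ≈ 14658.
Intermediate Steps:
N = -138 (N = -74 - 8*8 = -74 - 1*64 = -74 - 64 = -138)
(-106 + ((-27 + U(7, 5)) + 8*0)/123)*N = (-106 + ((-27 + 0) + 8*0)/123)*(-138) = (-106 + (-27 + 0)*(1/123))*(-138) = (-106 - 27*1/123)*(-138) = (-106 - 9/41)*(-138) = -4355/41*(-138) = 600990/41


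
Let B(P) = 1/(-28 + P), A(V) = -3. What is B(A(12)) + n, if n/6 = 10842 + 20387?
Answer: 5808593/31 ≈ 1.8737e+5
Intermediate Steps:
n = 187374 (n = 6*(10842 + 20387) = 6*31229 = 187374)
B(A(12)) + n = 1/(-28 - 3) + 187374 = 1/(-31) + 187374 = -1/31 + 187374 = 5808593/31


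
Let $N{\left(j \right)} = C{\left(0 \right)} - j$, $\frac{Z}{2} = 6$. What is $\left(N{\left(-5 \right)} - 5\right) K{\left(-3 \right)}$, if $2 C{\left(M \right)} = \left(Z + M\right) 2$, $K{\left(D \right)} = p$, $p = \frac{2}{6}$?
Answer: $4$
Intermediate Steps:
$Z = 12$ ($Z = 2 \cdot 6 = 12$)
$p = \frac{1}{3}$ ($p = 2 \cdot \frac{1}{6} = \frac{1}{3} \approx 0.33333$)
$K{\left(D \right)} = \frac{1}{3}$
$C{\left(M \right)} = 12 + M$ ($C{\left(M \right)} = \frac{\left(12 + M\right) 2}{2} = \frac{24 + 2 M}{2} = 12 + M$)
$N{\left(j \right)} = 12 - j$ ($N{\left(j \right)} = \left(12 + 0\right) - j = 12 - j$)
$\left(N{\left(-5 \right)} - 5\right) K{\left(-3 \right)} = \left(\left(12 - -5\right) - 5\right) \frac{1}{3} = \left(\left(12 + 5\right) - 5\right) \frac{1}{3} = \left(17 - 5\right) \frac{1}{3} = 12 \cdot \frac{1}{3} = 4$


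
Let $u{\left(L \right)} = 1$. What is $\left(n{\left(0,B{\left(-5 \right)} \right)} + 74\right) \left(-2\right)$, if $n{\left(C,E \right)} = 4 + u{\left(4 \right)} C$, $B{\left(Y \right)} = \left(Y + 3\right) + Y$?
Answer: $-156$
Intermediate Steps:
$B{\left(Y \right)} = 3 + 2 Y$ ($B{\left(Y \right)} = \left(3 + Y\right) + Y = 3 + 2 Y$)
$n{\left(C,E \right)} = 4 + C$ ($n{\left(C,E \right)} = 4 + 1 C = 4 + C$)
$\left(n{\left(0,B{\left(-5 \right)} \right)} + 74\right) \left(-2\right) = \left(\left(4 + 0\right) + 74\right) \left(-2\right) = \left(4 + 74\right) \left(-2\right) = 78 \left(-2\right) = -156$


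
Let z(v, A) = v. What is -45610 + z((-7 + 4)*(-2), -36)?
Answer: -45604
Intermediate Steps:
-45610 + z((-7 + 4)*(-2), -36) = -45610 + (-7 + 4)*(-2) = -45610 - 3*(-2) = -45610 + 6 = -45604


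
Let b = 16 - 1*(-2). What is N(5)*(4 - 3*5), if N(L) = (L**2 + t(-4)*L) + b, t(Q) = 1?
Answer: -528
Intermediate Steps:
b = 18 (b = 16 + 2 = 18)
N(L) = 18 + L + L**2 (N(L) = (L**2 + 1*L) + 18 = (L**2 + L) + 18 = (L + L**2) + 18 = 18 + L + L**2)
N(5)*(4 - 3*5) = (18 + 5 + 5**2)*(4 - 3*5) = (18 + 5 + 25)*(4 - 15) = 48*(-11) = -528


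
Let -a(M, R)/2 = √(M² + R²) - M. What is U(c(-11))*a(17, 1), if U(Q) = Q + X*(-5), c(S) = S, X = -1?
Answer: -204 + 12*√290 ≈ 0.35264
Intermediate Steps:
a(M, R) = -2*√(M² + R²) + 2*M (a(M, R) = -2*(√(M² + R²) - M) = -2*√(M² + R²) + 2*M)
U(Q) = 5 + Q (U(Q) = Q - 1*(-5) = Q + 5 = 5 + Q)
U(c(-11))*a(17, 1) = (5 - 11)*(-2*√(17² + 1²) + 2*17) = -6*(-2*√(289 + 1) + 34) = -6*(-2*√290 + 34) = -6*(34 - 2*√290) = -204 + 12*√290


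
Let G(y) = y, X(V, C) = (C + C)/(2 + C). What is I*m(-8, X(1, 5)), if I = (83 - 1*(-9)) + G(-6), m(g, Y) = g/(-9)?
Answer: 688/9 ≈ 76.444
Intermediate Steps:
X(V, C) = 2*C/(2 + C) (X(V, C) = (2*C)/(2 + C) = 2*C/(2 + C))
m(g, Y) = -g/9 (m(g, Y) = g*(-⅑) = -g/9)
I = 86 (I = (83 - 1*(-9)) - 6 = (83 + 9) - 6 = 92 - 6 = 86)
I*m(-8, X(1, 5)) = 86*(-⅑*(-8)) = 86*(8/9) = 688/9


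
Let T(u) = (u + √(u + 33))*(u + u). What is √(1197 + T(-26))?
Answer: √(2549 - 52*√7) ≈ 49.106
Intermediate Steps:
T(u) = 2*u*(u + √(33 + u)) (T(u) = (u + √(33 + u))*(2*u) = 2*u*(u + √(33 + u)))
√(1197 + T(-26)) = √(1197 + 2*(-26)*(-26 + √(33 - 26))) = √(1197 + 2*(-26)*(-26 + √7)) = √(1197 + (1352 - 52*√7)) = √(2549 - 52*√7)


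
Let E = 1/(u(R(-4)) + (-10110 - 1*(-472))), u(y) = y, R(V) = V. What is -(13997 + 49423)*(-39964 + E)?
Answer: 4072968636730/1607 ≈ 2.5345e+9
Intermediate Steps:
E = -1/9642 (E = 1/(-4 + (-10110 - 1*(-472))) = 1/(-4 + (-10110 + 472)) = 1/(-4 - 9638) = 1/(-9642) = -1/9642 ≈ -0.00010371)
-(13997 + 49423)*(-39964 + E) = -(13997 + 49423)*(-39964 - 1/9642) = -63420*(-385332889)/9642 = -1*(-4072968636730/1607) = 4072968636730/1607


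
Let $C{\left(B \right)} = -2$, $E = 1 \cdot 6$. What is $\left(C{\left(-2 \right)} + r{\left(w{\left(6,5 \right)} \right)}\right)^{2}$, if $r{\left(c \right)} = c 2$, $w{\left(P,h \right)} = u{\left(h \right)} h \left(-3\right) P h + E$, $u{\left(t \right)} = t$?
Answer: $20160100$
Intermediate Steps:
$E = 6$
$w{\left(P,h \right)} = 6 - 3 P h^{3}$ ($w{\left(P,h \right)} = h h \left(-3\right) P h + 6 = h^{2} \left(-3\right) P h + 6 = - 3 h^{2} P h + 6 = - 3 P h^{2} h + 6 = - 3 P h^{3} + 6 = 6 - 3 P h^{3}$)
$r{\left(c \right)} = 2 c$
$\left(C{\left(-2 \right)} + r{\left(w{\left(6,5 \right)} \right)}\right)^{2} = \left(-2 + 2 \left(6 - 18 \cdot 5^{3}\right)\right)^{2} = \left(-2 + 2 \left(6 - 18 \cdot 125\right)\right)^{2} = \left(-2 + 2 \left(6 - 2250\right)\right)^{2} = \left(-2 + 2 \left(-2244\right)\right)^{2} = \left(-2 - 4488\right)^{2} = \left(-4490\right)^{2} = 20160100$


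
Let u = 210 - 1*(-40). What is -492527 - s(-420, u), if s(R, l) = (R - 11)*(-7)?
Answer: -495544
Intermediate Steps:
u = 250 (u = 210 + 40 = 250)
s(R, l) = 77 - 7*R (s(R, l) = (-11 + R)*(-7) = 77 - 7*R)
-492527 - s(-420, u) = -492527 - (77 - 7*(-420)) = -492527 - (77 + 2940) = -492527 - 1*3017 = -492527 - 3017 = -495544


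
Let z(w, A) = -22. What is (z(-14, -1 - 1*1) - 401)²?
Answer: 178929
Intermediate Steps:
(z(-14, -1 - 1*1) - 401)² = (-22 - 401)² = (-423)² = 178929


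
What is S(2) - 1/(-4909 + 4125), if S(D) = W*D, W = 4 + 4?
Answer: 12545/784 ≈ 16.001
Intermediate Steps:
W = 8
S(D) = 8*D
S(2) - 1/(-4909 + 4125) = 8*2 - 1/(-4909 + 4125) = 16 - 1/(-784) = 16 - 1*(-1/784) = 16 + 1/784 = 12545/784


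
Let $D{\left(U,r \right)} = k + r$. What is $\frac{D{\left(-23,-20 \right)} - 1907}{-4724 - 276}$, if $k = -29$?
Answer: $\frac{489}{1250} \approx 0.3912$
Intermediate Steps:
$D{\left(U,r \right)} = -29 + r$
$\frac{D{\left(-23,-20 \right)} - 1907}{-4724 - 276} = \frac{\left(-29 - 20\right) - 1907}{-4724 - 276} = \frac{-49 - 1907}{-5000} = \left(-1956\right) \left(- \frac{1}{5000}\right) = \frac{489}{1250}$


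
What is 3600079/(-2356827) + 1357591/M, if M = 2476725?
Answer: -635199837502/648579150175 ≈ -0.97937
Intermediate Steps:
3600079/(-2356827) + 1357591/M = 3600079/(-2356827) + 1357591/2476725 = 3600079*(-1/2356827) + 1357591*(1/2476725) = -3600079/2356827 + 1357591/2476725 = -635199837502/648579150175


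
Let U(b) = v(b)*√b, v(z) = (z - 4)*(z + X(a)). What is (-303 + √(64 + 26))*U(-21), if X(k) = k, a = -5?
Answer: 1950*I*√21*(-101 + √10) ≈ -8.7428e+5*I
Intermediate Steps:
v(z) = (-5 + z)*(-4 + z) (v(z) = (z - 4)*(z - 5) = (-4 + z)*(-5 + z) = (-5 + z)*(-4 + z))
U(b) = √b*(20 + b² - 9*b) (U(b) = (20 + b² - 9*b)*√b = √b*(20 + b² - 9*b))
(-303 + √(64 + 26))*U(-21) = (-303 + √(64 + 26))*(√(-21)*(20 + (-21)² - 9*(-21))) = (-303 + √90)*((I*√21)*(20 + 441 + 189)) = (-303 + 3*√10)*((I*√21)*650) = (-303 + 3*√10)*(650*I*√21) = 650*I*√21*(-303 + 3*√10)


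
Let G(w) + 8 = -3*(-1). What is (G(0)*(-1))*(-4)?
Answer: -20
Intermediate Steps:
G(w) = -5 (G(w) = -8 - 3*(-1) = -8 + 3 = -5)
(G(0)*(-1))*(-4) = -5*(-1)*(-4) = 5*(-4) = -20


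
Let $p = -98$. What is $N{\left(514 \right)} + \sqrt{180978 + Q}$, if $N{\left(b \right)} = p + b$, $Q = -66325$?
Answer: $416 + \sqrt{114653} \approx 754.6$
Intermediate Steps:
$N{\left(b \right)} = -98 + b$
$N{\left(514 \right)} + \sqrt{180978 + Q} = \left(-98 + 514\right) + \sqrt{180978 - 66325} = 416 + \sqrt{114653}$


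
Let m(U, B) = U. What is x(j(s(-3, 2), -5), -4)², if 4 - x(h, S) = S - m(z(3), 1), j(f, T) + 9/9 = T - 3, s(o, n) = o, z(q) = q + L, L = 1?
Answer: 144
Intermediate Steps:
z(q) = 1 + q (z(q) = q + 1 = 1 + q)
j(f, T) = -4 + T (j(f, T) = -1 + (T - 3) = -1 + (-3 + T) = -4 + T)
x(h, S) = 8 - S (x(h, S) = 4 - (S - (1 + 3)) = 4 - (S - 1*4) = 4 - (S - 4) = 4 - (-4 + S) = 4 + (4 - S) = 8 - S)
x(j(s(-3, 2), -5), -4)² = (8 - 1*(-4))² = (8 + 4)² = 12² = 144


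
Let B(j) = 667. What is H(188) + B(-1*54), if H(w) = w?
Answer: 855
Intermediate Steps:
H(188) + B(-1*54) = 188 + 667 = 855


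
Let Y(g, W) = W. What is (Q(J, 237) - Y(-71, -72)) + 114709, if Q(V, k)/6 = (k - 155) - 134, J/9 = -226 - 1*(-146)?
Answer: 114469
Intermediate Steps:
J = -720 (J = 9*(-226 - 1*(-146)) = 9*(-226 + 146) = 9*(-80) = -720)
Q(V, k) = -1734 + 6*k (Q(V, k) = 6*((k - 155) - 134) = 6*((-155 + k) - 134) = 6*(-289 + k) = -1734 + 6*k)
(Q(J, 237) - Y(-71, -72)) + 114709 = ((-1734 + 6*237) - 1*(-72)) + 114709 = ((-1734 + 1422) + 72) + 114709 = (-312 + 72) + 114709 = -240 + 114709 = 114469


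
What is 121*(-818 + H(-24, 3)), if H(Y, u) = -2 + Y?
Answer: -102124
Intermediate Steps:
121*(-818 + H(-24, 3)) = 121*(-818 + (-2 - 24)) = 121*(-818 - 26) = 121*(-844) = -102124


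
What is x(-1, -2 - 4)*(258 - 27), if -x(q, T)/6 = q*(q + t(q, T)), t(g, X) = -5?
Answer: -8316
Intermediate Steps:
x(q, T) = -6*q*(-5 + q) (x(q, T) = -6*q*(q - 5) = -6*q*(-5 + q))
x(-1, -2 - 4)*(258 - 27) = (6*(-1)*(5 - 1*(-1)))*(258 - 27) = (6*(-1)*(5 + 1))*231 = (6*(-1)*6)*231 = -36*231 = -8316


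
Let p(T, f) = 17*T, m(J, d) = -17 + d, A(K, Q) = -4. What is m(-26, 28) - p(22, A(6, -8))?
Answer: -363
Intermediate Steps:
m(-26, 28) - p(22, A(6, -8)) = (-17 + 28) - 17*22 = 11 - 1*374 = 11 - 374 = -363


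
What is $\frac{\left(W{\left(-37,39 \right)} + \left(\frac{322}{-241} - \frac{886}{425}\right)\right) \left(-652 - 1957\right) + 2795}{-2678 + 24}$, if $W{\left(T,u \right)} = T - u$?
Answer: $- \frac{21509647559}{271835950} \approx -79.127$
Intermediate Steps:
$\frac{\left(W{\left(-37,39 \right)} + \left(\frac{322}{-241} - \frac{886}{425}\right)\right) \left(-652 - 1957\right) + 2795}{-2678 + 24} = \frac{\left(\left(-37 - 39\right) + \left(\frac{322}{-241} - \frac{886}{425}\right)\right) \left(-652 - 1957\right) + 2795}{-2678 + 24} = \frac{\left(\left(-37 - 39\right) + \left(322 \left(- \frac{1}{241}\right) - \frac{886}{425}\right)\right) \left(-2609\right) + 2795}{-2654} = \left(\left(-76 - \frac{350376}{102425}\right) \left(-2609\right) + 2795\right) \left(- \frac{1}{2654}\right) = \left(\left(- \frac{8134676}{102425}\right) \left(-2609\right) + 2795\right) \left(- \frac{1}{2654}\right) = \left(\frac{21223369684}{102425} + 2795\right) \left(- \frac{1}{2654}\right) = \frac{21509647559}{102425} \left(- \frac{1}{2654}\right) = - \frac{21509647559}{271835950}$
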